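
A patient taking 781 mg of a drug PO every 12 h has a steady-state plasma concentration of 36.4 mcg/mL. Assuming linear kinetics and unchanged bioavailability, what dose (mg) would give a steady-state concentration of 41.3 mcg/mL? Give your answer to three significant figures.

With linear kinetics, Css is proportional to dose rate (D/τ) at fixed clearance.
D₂ = D₁ × (Css,target / Css,current) = 781 × 41.3/36.4 = 886.1 mg

886 mg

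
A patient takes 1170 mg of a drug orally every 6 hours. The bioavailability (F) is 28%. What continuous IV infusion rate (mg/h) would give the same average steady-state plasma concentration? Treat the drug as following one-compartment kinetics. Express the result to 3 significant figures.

Equivalent systemic input: infusion rate = F·D/τ.
Rate = 0.28 × 1170 / 6 = 54.60 mg/h

54.6 mg/h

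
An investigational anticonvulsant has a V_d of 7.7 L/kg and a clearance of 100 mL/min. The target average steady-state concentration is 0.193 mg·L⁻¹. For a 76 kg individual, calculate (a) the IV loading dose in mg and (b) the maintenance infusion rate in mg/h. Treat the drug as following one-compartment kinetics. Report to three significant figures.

Total Vd = 7.7 × 76 = 585.2 L
Loading dose = Vd × C = 585.2 × 0.193 = 112.9 mg
CL = 100 mL/min × 60/1000 = 6.000 L/h
Infusion rate = 6.000 L/h × 0.193 mg/L = 1.158 mg/h

(a) 113 mg; (b) 1.16 mg/h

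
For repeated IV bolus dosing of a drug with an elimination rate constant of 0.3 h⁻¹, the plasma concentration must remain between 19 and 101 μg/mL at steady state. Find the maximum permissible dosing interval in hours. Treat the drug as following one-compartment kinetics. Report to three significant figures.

Between IV bolus doses, concentration decays as C = C₀·e^(−kτ), so C_peak/C_trough = e^(kτ).
τ_max = ln(C_peak/C_trough) / k = ln(101/19) / 0.3000 = 1.671 / 0.3000 = 5.570 h

5.57 h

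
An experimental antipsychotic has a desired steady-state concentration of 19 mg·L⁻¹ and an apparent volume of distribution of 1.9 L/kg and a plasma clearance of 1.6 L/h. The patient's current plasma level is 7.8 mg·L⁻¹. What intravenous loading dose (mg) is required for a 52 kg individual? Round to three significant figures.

Vd = 1.9 L/kg × 52 kg = 98.80 L
Concentration deficit ΔC = 19 − 7.8 = 11.20 mg/L
LD = Vd × ΔC = 98.80 × 11.20 = 1107 mg

1110 mg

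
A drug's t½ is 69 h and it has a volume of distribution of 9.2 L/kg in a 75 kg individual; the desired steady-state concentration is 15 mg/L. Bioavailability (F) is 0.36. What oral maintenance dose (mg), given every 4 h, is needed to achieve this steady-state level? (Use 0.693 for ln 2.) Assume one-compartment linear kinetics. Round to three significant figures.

1160 mg

Total Vd = 9.2 × 75 = 690.0 L
CL = 0.693 × Vd / t½ = 0.693 × 690.0 / 69 = 6.930 L/h
D = CL × Css × τ / F = 6.930 × 15 × 4 / 0.36 = 1155 mg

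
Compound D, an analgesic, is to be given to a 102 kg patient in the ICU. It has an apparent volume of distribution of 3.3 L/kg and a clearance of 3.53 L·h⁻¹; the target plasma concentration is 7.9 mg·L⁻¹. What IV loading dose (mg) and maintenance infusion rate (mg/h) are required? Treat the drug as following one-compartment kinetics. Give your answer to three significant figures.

Total Vd = 3.3 × 102 = 336.6 L
LD = Vd · C_target = 336.6 × 7.9 = 2659 mg
Infusion rate = 3.530 L/h × 7.9 mg/L = 27.89 mg/h

(a) 2660 mg; (b) 27.9 mg/h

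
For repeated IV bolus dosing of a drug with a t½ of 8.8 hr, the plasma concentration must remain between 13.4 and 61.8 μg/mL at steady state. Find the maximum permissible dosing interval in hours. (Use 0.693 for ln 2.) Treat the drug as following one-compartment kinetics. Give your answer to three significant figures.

19.4 h

k = 0.693 / t½ = 0.693 / 8.8 = 0.07875 h⁻¹
Between IV bolus doses, concentration decays as C = C₀·e^(−kτ), so C_peak/C_trough = e^(kτ).
τ_max = ln(C_peak/C_trough) / k = ln(61.8/13.4) / 0.07875 = 1.529 / 0.07875 = 19.42 h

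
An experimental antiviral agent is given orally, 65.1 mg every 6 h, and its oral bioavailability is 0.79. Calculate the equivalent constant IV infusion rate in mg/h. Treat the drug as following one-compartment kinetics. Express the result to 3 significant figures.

Equivalent systemic input: infusion rate = F·D/τ.
Rate = 0.79 × 65.1 / 6 = 8.572 mg/h

8.57 mg/h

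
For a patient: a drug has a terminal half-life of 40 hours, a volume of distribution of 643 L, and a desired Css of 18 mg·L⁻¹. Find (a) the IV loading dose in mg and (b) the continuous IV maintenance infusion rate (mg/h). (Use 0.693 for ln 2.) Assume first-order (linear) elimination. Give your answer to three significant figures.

(a) 11600 mg; (b) 201 mg/h

LD = Vd × C = 643.0 × 18 = 11570 mg
CL = 0.693 × Vd / t½ = 0.693 × 643.0 / 40 = 11.14 L/h
Infusion rate = CL × Css = 11.14 × 18 = 200.5 mg/h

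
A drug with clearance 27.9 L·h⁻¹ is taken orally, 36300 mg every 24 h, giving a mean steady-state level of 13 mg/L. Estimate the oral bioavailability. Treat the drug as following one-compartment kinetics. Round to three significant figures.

F·D/τ = CL·Css at steady state → F = CL·Css·τ / D.
F = 27.9 × 13 × 24 / 36300 = 0.240

0.240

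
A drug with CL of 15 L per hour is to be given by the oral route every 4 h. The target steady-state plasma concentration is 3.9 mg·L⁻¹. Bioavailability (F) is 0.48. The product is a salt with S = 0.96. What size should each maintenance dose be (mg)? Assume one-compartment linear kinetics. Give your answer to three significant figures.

At steady state, dose per interval replaces the amount cleared in that interval: F·S·D/τ = CL·Css.
D = CL × Css × τ / F / S = 15.00 × 3.9 × 4 / 0.48 / 0.96 = 507.8 mg

508 mg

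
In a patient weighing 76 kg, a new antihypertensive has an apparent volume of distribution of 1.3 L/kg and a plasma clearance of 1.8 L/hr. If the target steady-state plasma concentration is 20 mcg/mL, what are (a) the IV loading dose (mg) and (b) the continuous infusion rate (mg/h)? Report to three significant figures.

Vd(total) = 76 kg × 1.3 L/kg = 98.80 L
Loading: fill Vd to C_target → 98.80 L × 20 mg/L = 1976 mg
Maintenance infusion rate = CL × Css = 1.800 × 20 = 36.00 mg/h

(a) 1980 mg; (b) 36.0 mg/h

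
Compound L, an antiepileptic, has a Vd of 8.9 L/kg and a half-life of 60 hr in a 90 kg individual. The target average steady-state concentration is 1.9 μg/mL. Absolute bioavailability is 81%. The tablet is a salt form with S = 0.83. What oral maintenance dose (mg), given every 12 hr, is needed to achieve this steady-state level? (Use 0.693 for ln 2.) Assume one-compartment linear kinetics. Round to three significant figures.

Total Vd = 8.9 × 90 = 801.0 L
k = 0.693/60 = 0.01155 h⁻¹, so CL = k·Vd = 0.01155 × 801.0 = 9.252 L/h
D = CL × Css × τ / F / S = 9.252 × 1.9 × 12 / 0.81 / 0.83 = 313.8 mg

314 mg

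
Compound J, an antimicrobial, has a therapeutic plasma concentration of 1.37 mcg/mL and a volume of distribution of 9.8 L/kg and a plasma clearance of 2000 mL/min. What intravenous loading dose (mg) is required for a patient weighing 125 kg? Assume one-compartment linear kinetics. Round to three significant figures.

1680 mg

Vd(total) = 125 kg × 9.8 L/kg = 1225 L
The loading dose fills Vd to the target concentration.
LD = Vd × C = 1225 × 1.370 = 1678 mg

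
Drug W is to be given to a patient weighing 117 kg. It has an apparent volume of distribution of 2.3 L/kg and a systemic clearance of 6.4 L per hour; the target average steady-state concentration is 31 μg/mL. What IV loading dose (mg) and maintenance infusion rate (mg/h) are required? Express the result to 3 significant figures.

Total Vd = 2.3 × 117 = 269.1 L
Loading dose = Vd × C = 269.1 × 31 = 8342 mg
Maintenance: replace elimination → rate = CL × Css = 6.400 × 31 = 198.4 mg/h

(a) 8340 mg; (b) 198 mg/h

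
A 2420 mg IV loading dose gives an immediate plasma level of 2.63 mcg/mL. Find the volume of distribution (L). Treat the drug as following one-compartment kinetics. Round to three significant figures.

920 L

Immediately after an IV bolus, C₀ = Dose / Vd, so Vd = Dose / C₀.
Vd = 2420 / 2.63 = 920.2 L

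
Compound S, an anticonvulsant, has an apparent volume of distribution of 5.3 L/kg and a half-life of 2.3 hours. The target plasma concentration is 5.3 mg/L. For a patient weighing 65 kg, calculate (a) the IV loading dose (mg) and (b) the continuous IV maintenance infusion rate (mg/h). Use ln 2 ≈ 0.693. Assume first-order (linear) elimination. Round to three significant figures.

Vd = 5.3 L/kg × 65 kg = 344.5 L
LD = Vd × C = 344.5 × 5.3 = 1826 mg
CL = 0.693 × Vd / t½ = 0.693 × 344.5 / 2.3 = 103.8 L/h
Infusion rate = CL × Css = 103.8 × 5.3 = 550.1 mg/h

(a) 1830 mg; (b) 550 mg/h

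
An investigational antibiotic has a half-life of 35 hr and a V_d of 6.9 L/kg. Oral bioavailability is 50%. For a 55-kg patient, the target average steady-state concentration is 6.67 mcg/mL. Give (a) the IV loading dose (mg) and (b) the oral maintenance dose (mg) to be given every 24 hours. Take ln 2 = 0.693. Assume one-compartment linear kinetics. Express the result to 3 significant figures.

Total Vd = 6.9 × 55 = 379.5 L
LD = Vd × C = 379.5 × 6.67 = 2531 mg
CL = 0.693 × Vd / t½ = 0.693 × 379.5 / 35 = 7.514 L/h
D = CL × Css × τ / F = 7.514 × 6.67 × 24 / 0.5 = 2406 mg

(a) 2530 mg; (b) 2410 mg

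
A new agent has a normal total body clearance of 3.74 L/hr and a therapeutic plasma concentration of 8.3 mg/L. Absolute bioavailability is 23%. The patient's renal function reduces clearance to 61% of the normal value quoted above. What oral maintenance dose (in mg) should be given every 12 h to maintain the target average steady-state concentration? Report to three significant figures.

988 mg

Patient clearance = 0.61 × 3.740 = 2.281 L/h
At steady state, dose per interval replaces the amount cleared in that interval: F·D/τ = CL·Css.
D = CL × Css × τ / F = 2.281 × 8.3 × 12 / 0.23 = 987.8 mg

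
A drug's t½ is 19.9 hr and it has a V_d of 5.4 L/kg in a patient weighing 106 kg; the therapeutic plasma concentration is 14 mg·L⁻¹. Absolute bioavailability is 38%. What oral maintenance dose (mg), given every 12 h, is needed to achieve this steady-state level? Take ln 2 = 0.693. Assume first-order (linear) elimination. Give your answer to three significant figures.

Vd(total) = 106 kg × 5.4 L/kg = 572.4 L
CL = ln 2 · Vd / t½ = 0.693 × 572.4 / 19.9 = 19.93 L/h
D = CL × Css × τ / F = 19.93 × 14 × 12 / 0.38 = 8811 mg

8810 mg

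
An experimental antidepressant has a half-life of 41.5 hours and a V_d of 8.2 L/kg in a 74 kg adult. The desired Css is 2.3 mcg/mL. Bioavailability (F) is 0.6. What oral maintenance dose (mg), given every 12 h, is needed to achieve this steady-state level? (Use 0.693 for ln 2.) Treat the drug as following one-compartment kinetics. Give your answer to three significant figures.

466 mg

Total Vd = 8.2 × 74 = 606.8 L
CL = 0.693 × Vd / t½ = 0.693 × 606.8 / 41.5 = 10.13 L/h
D = CL × Css × τ / F = 10.13 × 2.3 × 12 / 0.6 = 466.0 mg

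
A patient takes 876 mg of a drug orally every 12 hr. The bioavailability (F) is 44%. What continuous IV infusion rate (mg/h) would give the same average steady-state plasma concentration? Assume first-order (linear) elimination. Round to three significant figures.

32.1 mg/h

Equivalent systemic input: infusion rate = F·D/τ.
Rate = 0.44 × 876 / 12 = 32.12 mg/h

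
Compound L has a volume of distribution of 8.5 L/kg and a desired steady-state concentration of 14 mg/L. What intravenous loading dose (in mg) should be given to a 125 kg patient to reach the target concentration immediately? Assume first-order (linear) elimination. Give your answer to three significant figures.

14900 mg

Total Vd = 8.5 × 125 = 1063 L
The loading dose fills Vd to the target concentration.
LD = Vd × C = 1063 × 14.00 = 14880 mg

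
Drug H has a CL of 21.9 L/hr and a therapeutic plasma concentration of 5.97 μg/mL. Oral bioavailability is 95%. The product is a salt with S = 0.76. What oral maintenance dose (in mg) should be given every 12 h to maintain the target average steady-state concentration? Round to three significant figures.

D = CL × Css × τ / F / S = 21.90 × 5.97 × 12 / 0.95 / 0.76 = 2173 mg

2170 mg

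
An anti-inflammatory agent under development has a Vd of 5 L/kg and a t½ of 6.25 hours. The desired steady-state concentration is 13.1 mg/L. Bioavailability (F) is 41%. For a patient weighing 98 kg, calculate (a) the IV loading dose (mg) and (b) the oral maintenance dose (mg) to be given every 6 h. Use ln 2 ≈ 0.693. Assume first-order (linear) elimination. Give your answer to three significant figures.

Total Vd = 5 × 98 = 490.0 L
LD = Vd × C = 490.0 × 13.1 = 6419 mg
CL = 0.693 × Vd / t½ = 0.693 × 490.0 / 6.25 = 54.33 L/h
D = CL × Css × τ / F = 54.33 × 13.1 × 6 / 0.41 = 10420 mg

(a) 6420 mg; (b) 10400 mg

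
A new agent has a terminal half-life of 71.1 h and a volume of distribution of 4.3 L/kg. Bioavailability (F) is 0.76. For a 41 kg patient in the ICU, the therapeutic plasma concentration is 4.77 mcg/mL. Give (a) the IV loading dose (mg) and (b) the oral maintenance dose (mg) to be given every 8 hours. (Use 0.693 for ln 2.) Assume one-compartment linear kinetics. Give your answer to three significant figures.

Vd(total) = 41 kg × 4.3 L/kg = 176.3 L
LD = Vd × C = 176.3 × 4.77 = 841.0 mg
CL = 0.693 × Vd / t½ = 0.693 × 176.3 / 71.1 = 1.718 L/h
D = CL × Css × τ / F = 1.718 × 4.77 × 8 / 0.76 = 86.26 mg

(a) 841 mg; (b) 86.3 mg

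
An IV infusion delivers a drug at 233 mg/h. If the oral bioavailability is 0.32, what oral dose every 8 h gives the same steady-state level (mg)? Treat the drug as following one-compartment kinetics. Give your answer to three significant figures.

5830 mg

To maintain the same Css, the systemic dosing rate must be unchanged: F·D/τ = infusion rate.
D = rate × τ / F = 233 × 8 / 0.32 = 5825 mg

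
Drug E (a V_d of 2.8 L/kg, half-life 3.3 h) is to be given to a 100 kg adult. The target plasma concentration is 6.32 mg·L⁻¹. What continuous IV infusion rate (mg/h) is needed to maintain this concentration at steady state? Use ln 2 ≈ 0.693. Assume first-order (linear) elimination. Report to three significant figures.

Vd = 2.8 L/kg × 100 kg = 280.0 L
CL = 0.693 × Vd / t½ = 0.693 × 280.0 / 3.3 = 58.80 L/h
Infusion rate = CL × Css = 58.80 × 6.32 = 371.6 mg/h

372 mg/h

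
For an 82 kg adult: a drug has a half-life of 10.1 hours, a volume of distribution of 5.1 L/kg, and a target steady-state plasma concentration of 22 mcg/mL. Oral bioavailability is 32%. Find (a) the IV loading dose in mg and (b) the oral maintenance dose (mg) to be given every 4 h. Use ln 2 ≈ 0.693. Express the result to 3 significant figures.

(a) 9200 mg; (b) 7890 mg

Vd = 5.1 L/kg × 82 kg = 418.2 L
LD = Vd × C = 418.2 × 22 = 9200 mg
CL = 0.693 × Vd / t½ = 0.693 × 418.2 / 10.1 = 28.69 L/h
D = CL × Css × τ / F = 28.69 × 22 × 4 / 0.32 = 7890 mg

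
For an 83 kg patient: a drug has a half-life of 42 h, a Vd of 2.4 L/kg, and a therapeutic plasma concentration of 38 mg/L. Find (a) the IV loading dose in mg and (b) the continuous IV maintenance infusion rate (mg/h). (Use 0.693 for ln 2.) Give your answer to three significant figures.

(a) 7570 mg; (b) 125 mg/h

Vd(total) = 83 kg × 2.4 L/kg = 199.2 L
LD = Vd × C = 199.2 × 38 = 7570 mg
CL = 0.693 × Vd / t½ = 0.693 × 199.2 / 42 = 3.287 L/h
Infusion rate = CL × Css = 3.287 × 38 = 124.9 mg/h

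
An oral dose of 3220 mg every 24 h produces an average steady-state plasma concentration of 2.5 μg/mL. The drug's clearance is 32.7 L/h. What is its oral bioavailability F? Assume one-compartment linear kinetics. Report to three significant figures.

0.609

F·D/τ = CL·Css at steady state → F = CL·Css·τ / D.
F = 32.7 × 2.5 × 24 / 3220 = 0.609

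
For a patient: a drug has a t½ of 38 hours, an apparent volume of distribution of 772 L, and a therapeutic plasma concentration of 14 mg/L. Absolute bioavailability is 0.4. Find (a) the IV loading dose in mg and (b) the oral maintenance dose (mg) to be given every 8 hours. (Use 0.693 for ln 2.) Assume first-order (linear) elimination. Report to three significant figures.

(a) 10800 mg; (b) 3940 mg

LD = Vd × C = 772.0 × 14 = 10810 mg
CL = 0.693 × Vd / t½ = 0.693 × 772.0 / 38 = 14.08 L/h
D = CL × Css × τ / F = 14.08 × 14 × 8 / 0.4 = 3942 mg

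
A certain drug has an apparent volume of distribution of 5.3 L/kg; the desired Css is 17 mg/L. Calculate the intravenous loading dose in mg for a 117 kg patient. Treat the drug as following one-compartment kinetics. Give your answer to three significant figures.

Vd = 5.3 L/kg × 117 kg = 620.1 L
LD = Vd × C = 620.1 × 17.00 = 10540 mg

10500 mg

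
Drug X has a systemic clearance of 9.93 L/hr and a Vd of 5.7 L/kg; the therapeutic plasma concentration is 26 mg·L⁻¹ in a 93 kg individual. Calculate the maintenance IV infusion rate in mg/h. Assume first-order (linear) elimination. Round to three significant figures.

258 mg/h

Maintenance depends on clearance, not Vd — rate in must match rate out.
Infusion rate = CL · Css = 9.930 L/h × 26 mg/L = 258.2 mg/h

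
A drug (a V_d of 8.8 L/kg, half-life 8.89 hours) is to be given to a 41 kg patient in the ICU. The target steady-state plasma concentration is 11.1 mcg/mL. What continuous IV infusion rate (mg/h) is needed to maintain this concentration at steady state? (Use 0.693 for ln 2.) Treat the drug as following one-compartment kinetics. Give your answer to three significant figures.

Total Vd = 8.8 × 41 = 360.8 L
CL = ln 2 · Vd / t½ = 0.693 × 360.8 / 8.89 = 28.13 L/h
Infusion rate = CL × Css = 28.13 × 11.1 = 312.2 mg/h

312 mg/h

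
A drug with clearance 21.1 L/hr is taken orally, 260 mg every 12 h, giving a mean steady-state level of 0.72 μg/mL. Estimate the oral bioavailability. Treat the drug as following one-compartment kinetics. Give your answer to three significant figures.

F·D/τ = CL·Css at steady state → F = CL·Css·τ / D.
F = 21.1 × 0.72 × 12 / 260 = 0.701

0.701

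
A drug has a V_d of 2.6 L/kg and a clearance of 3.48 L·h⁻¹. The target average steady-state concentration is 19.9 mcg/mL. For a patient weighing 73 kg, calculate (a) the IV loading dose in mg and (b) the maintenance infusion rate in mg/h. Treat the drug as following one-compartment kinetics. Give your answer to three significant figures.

Total Vd = 2.6 × 73 = 189.8 L
Loading: fill Vd to C_target → 189.8 L × 19.9 mg/L = 3777 mg
Infusion rate = 3.480 L/h × 19.9 mg/L = 69.25 mg/h

(a) 3780 mg; (b) 69.3 mg/h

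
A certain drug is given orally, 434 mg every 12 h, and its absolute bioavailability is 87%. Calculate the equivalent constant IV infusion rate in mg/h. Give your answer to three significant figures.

Equivalent systemic input: infusion rate = F·D/τ.
Rate = 0.87 × 434 / 12 = 31.47 mg/h

31.5 mg/h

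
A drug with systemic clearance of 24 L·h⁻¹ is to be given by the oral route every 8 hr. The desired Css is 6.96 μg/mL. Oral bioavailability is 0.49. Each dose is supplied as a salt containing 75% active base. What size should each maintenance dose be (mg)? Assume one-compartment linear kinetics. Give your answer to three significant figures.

D = CL × Css × τ / F / S = 24.00 × 6.96 × 8 / 0.49 / 0.75 = 3636 mg

3640 mg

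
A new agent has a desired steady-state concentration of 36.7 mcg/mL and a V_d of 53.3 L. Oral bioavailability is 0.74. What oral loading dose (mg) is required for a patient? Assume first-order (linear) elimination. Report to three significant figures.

2640 mg

The loading dose fills Vd to the target concentration.
LD = Vd × C / F = 53.30 × 36.70 / 0.74 = 2643 mg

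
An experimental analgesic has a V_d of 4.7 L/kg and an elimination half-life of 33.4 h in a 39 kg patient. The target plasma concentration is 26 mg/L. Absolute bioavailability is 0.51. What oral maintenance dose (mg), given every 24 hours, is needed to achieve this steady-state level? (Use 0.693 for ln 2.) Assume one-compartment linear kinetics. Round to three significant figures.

4650 mg

Vd = 4.7 L/kg × 39 kg = 183.3 L
k = 0.693/33.4 = 0.02075 h⁻¹, so CL = k·Vd = 0.02075 × 183.3 = 3.803 L/h
D = CL × Css × τ / F = 3.803 × 26 × 24 / 0.51 = 4653 mg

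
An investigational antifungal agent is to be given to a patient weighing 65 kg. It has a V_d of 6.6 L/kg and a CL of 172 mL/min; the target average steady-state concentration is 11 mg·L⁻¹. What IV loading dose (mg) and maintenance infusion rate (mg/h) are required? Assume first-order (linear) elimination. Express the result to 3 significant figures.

(a) 4720 mg; (b) 114 mg/h

Vd(total) = 65 kg × 6.6 L/kg = 429.0 L
Loading dose = Vd × C = 429.0 × 11 = 4719 mg
CL = 172 mL/min × 60/1000 = 10.32 L/h
Maintenance infusion rate = CL × Css = 10.32 × 11 = 113.5 mg/h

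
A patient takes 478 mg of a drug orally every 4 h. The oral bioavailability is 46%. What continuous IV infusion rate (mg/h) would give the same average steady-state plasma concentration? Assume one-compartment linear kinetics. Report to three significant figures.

55.0 mg/h

Equivalent systemic input: infusion rate = F·D/τ.
Rate = 0.46 × 478 / 4 = 54.97 mg/h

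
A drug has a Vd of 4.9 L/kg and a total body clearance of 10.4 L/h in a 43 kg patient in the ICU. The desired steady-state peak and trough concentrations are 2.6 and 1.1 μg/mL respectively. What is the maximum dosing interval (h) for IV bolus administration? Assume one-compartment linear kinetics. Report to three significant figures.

Total Vd = 4.9 × 43 = 210.7 L
k = CL / Vd = 10.40 / 210.7 = 0.04936 h⁻¹
Between IV bolus doses, concentration decays as C = C₀·e^(−kτ), so C_peak/C_trough = e^(kτ).
τ_max = ln(C_peak/C_trough) / k = ln(2.6/1.1) / 0.04936 = 0.8602 / 0.04936 = 17.43 h

17.4 h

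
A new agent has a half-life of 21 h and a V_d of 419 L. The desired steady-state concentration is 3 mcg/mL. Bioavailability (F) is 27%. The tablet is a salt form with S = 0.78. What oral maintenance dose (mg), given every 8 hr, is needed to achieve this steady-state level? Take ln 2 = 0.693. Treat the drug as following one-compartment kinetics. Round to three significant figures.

1580 mg

k = 0.693/21 = 0.03300 h⁻¹, so CL = k·Vd = 0.03300 × 419.0 = 13.83 L/h
D = CL × Css × τ / F / S = 13.83 × 3 × 8 / 0.27 / 0.78 = 1576 mg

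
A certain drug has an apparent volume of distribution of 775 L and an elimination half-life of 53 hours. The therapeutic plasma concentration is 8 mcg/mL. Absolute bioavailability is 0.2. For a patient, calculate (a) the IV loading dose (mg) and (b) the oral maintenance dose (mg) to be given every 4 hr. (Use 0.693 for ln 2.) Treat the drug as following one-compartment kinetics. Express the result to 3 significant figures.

LD = Vd × C = 775.0 × 8 = 6200 mg
CL = 0.693 × Vd / t½ = 0.693 × 775.0 / 53 = 10.13 L/h
D = CL × Css × τ / F = 10.13 × 8 × 4 / 0.2 = 1621 mg

(a) 6200 mg; (b) 1620 mg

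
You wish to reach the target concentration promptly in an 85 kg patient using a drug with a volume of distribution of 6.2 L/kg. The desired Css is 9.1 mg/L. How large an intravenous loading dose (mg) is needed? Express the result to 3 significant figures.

Vd = 6.2 L/kg × 85 kg = 527.0 L
LD = Vd × C = 527.0 × 9.100 = 4796 mg

4800 mg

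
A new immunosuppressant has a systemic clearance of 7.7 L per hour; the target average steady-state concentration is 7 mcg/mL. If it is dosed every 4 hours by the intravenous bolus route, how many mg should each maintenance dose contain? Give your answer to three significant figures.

D = CL × Css × τ = 7.700 × 7 × 4 = 215.6 mg

216 mg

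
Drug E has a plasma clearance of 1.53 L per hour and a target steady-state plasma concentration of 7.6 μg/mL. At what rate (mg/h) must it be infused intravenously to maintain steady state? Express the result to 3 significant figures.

11.6 mg/h

R₀ = 1.530 × 7.6 = 11.63 mg/h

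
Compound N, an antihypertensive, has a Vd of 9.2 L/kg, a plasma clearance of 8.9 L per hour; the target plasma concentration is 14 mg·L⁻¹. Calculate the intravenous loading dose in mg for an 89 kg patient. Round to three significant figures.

Vd(total) = 89 kg × 9.2 L/kg = 818.8 L
The loading dose fills Vd to the target concentration.
LD = Vd × C = 818.8 × 14.00 = 11460 mg

11500 mg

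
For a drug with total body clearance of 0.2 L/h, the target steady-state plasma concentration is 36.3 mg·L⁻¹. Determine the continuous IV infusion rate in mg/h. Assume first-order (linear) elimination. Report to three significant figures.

At steady state, infusion rate equals elimination rate: rate in = CL × Css.
Rate = CL × Css = 0.2000 × 36.3 = 7.260 mg/h

7.26 mg/h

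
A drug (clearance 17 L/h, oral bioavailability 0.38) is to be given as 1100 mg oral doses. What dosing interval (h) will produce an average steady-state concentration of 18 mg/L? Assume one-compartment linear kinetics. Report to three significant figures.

1.37 h

F·D/τ = CL·Css → τ = F·D / (CL·Css).
τ = 0.38 × 1100 / (17 × 18) = 1.366 h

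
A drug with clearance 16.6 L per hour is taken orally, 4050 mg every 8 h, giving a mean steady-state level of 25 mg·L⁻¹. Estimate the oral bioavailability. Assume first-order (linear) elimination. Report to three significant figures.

F·D/τ = CL·Css at steady state → F = CL·Css·τ / D.
F = 16.6 × 25 × 8 / 4050 = 0.820

0.820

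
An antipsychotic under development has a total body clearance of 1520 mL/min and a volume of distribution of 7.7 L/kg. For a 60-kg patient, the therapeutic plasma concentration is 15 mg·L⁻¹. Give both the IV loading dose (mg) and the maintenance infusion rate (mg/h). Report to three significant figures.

(a) 6930 mg; (b) 1370 mg/h

Vd(total) = 60 kg × 7.7 L/kg = 462.0 L
LD = Vd · C_target = 462.0 × 15 = 6930 mg
Convert clearance: 1520 mL/min × 60 min/h ÷ 1000 mL/L = 91.20 L/h
Maintenance: replace elimination → rate = CL × Css = 91.20 × 15 = 1368 mg/h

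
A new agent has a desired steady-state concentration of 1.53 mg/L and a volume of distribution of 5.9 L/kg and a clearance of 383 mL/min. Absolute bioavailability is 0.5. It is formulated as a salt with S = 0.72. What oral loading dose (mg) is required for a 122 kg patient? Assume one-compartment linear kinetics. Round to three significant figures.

Total Vd = 5.9 × 122 = 719.8 L
LD = Vd × C / F / S = 719.8 × 1.530 / 0.5 / 0.72 = 3059 mg

3060 mg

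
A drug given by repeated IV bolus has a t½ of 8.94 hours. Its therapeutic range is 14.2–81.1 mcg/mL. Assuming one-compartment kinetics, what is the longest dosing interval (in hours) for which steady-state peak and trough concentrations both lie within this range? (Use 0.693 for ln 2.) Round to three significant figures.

22.5 h

k = 0.693 / t½ = 0.693 / 8.94 = 0.07752 h⁻¹
Between IV bolus doses, concentration decays as C = C₀·e^(−kτ), so C_peak/C_trough = e^(kτ).
τ_max = ln(C_peak/C_trough) / k = ln(81.1/14.2) / 0.07752 = 1.742 / 0.07752 = 22.47 h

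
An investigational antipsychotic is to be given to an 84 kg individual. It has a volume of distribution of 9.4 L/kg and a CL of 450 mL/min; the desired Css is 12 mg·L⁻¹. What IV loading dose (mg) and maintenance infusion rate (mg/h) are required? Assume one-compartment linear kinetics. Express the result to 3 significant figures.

Vd = 9.4 L/kg × 84 kg = 789.6 L
Loading dose = Vd × C = 789.6 × 12 = 9475 mg
Convert clearance: 450 mL/min × 60 min/h ÷ 1000 mL/L = 27.00 L/h
Maintenance: replace elimination → rate = CL × Css = 27.00 × 12 = 324.0 mg/h

(a) 9480 mg; (b) 324 mg/h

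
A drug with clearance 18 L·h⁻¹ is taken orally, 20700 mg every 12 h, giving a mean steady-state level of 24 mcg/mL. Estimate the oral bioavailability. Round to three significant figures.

0.250

F·D/τ = CL·Css at steady state → F = CL·Css·τ / D.
F = 18 × 24 × 12 / 20700 = 0.250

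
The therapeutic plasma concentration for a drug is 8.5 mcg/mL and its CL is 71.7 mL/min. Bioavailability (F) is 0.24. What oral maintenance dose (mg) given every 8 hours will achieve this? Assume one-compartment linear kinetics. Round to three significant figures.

CL = 71.7 mL/min × 60/1000 = 4.302 L/h
D = CL × Css × τ / F = 4.302 × 8.5 × 8 / 0.24 = 1219 mg

1220 mg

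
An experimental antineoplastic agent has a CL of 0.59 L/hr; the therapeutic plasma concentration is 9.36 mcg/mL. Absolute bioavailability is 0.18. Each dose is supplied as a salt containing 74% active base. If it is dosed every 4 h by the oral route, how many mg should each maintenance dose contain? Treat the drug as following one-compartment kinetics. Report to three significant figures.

166 mg

At steady state, dose per interval replaces the amount cleared in that interval: F·S·D/τ = CL·Css.
D = CL × Css × τ / F / S = 0.5900 × 9.36 × 4 / 0.18 / 0.74 = 165.8 mg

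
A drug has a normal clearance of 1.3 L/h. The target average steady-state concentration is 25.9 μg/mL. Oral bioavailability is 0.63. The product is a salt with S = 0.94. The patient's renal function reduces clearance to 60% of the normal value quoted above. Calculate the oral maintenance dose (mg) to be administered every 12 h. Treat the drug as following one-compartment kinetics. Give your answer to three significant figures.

409 mg

Patient clearance = 0.6 × 1.300 = 0.7800 L/h
D = CL × Css × τ / F / S = 0.7800 × 25.9 × 12 / 0.63 / 0.94 = 409.4 mg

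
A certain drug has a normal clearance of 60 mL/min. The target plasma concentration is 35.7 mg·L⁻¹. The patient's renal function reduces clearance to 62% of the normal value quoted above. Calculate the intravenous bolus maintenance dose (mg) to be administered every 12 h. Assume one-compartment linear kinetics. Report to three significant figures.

CL = 60 mL/min = 60 × 0.06 = 3.600 L/h
Patient clearance = 0.62 × 3.600 = 2.232 L/h
D = CL × Css × τ = 2.232 × 35.7 × 12 = 956.2 mg

956 mg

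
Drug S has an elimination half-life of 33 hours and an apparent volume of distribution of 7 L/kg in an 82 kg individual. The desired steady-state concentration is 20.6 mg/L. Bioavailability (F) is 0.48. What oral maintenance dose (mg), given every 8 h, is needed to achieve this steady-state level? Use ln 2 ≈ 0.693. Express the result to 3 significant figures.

Vd = 7 L/kg × 82 kg = 574.0 L
CL = 0.693 × Vd / t½ = 0.693 × 574.0 / 33 = 12.05 L/h
D = CL × Css × τ / F = 12.05 × 20.6 × 8 / 0.48 = 4137 mg

4140 mg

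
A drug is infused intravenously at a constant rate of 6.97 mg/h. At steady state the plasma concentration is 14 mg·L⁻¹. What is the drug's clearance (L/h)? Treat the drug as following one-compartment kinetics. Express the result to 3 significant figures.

At steady state, infusion rate = CL × Css, so CL = rate / Css.
CL = 6.97 / 14 = 0.4979 L/h

0.498 L/h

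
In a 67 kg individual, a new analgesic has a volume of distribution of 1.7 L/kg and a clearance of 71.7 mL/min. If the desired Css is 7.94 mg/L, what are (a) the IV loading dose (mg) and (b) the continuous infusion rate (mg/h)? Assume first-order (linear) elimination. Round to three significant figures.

(a) 904 mg; (b) 34.2 mg/h

Total Vd = 1.7 × 67 = 113.9 L
LD = Vd · C_target = 113.9 × 7.94 = 904.4 mg
CL = 71.7 mL/min × 60/1000 = 4.302 L/h
Infusion rate = 4.302 L/h × 7.94 mg/L = 34.16 mg/h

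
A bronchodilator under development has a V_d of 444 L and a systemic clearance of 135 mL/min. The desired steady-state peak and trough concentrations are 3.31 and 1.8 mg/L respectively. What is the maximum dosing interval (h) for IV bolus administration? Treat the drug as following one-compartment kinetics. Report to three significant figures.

CL = 135 mL/min × 60/1000 = 8.100 L/h
k = CL / Vd = 8.100 / 444.0 = 0.01824 h⁻¹
Between IV bolus doses, concentration decays as C = C₀·e^(−kτ), so C_peak/C_trough = e^(kτ).
τ_max = ln(C_peak/C_trough) / k = ln(3.31/1.8) / 0.01824 = 0.6092 / 0.01824 = 33.40 h

33.4 h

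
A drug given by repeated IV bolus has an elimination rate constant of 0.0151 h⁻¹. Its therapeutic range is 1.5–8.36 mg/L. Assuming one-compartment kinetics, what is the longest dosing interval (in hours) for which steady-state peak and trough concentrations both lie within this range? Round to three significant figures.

Between IV bolus doses, concentration decays as C = C₀·e^(−kτ), so C_peak/C_trough = e^(kτ).
τ_max = ln(C_peak/C_trough) / k = ln(8.36/1.5) / 0.01510 = 1.718 / 0.01510 = 113.8 h

114 h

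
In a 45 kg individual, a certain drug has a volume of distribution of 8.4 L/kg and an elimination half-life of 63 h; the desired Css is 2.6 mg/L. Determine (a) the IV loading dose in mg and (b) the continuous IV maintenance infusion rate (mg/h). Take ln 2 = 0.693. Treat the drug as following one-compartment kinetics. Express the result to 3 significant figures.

(a) 983 mg; (b) 10.8 mg/h

Total Vd = 8.4 × 45 = 378.0 L
LD = Vd × C = 378.0 × 2.6 = 982.8 mg
CL = 0.693 × Vd / t½ = 0.693 × 378.0 / 63 = 4.158 L/h
Infusion rate = CL × Css = 4.158 × 2.6 = 10.81 mg/h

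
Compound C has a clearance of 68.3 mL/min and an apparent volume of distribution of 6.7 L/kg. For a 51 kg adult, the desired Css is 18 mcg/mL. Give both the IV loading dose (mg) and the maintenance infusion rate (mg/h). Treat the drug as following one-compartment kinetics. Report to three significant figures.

(a) 6150 mg; (b) 73.8 mg/h

Vd = 6.7 L/kg × 51 kg = 341.7 L
LD = Vd · C_target = 341.7 × 18 = 6151 mg
Convert clearance: 68.3 mL/min × 60 min/h ÷ 1000 mL/L = 4.098 L/h
Maintenance: replace elimination → rate = CL × Css = 4.098 × 18 = 73.76 mg/h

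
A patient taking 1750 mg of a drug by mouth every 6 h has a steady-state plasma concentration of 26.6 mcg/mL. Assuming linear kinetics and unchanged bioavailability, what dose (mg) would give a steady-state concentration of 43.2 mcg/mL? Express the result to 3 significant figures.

2840 mg

With linear kinetics, Css is proportional to dose rate (D/τ) at fixed clearance.
D₂ = D₁ × (Css,target / Css,current) = 1750 × 43.2/26.6 = 2842 mg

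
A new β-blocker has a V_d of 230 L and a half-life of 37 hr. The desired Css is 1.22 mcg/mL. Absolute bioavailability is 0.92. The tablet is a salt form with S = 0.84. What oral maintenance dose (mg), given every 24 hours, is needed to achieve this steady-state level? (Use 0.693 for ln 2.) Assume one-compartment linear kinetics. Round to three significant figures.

CL = ln 2 · Vd / t½ = 0.693 × 230.0 / 37 = 4.308 L/h
D = CL × Css × τ / F / S = 4.308 × 1.22 × 24 / 0.92 / 0.84 = 163.2 mg

163 mg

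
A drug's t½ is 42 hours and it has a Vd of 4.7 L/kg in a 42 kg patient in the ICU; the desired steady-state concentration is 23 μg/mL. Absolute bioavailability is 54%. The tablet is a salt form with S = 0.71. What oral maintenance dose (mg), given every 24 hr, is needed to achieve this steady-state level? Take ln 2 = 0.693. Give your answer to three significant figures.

Vd(total) = 42 kg × 4.7 L/kg = 197.4 L
k = 0.693/42 = 0.01650 h⁻¹, so CL = k·Vd = 0.01650 × 197.4 = 3.257 L/h
D = CL × Css × τ / F / S = 3.257 × 23 × 24 / 0.54 / 0.71 = 4689 mg

4690 mg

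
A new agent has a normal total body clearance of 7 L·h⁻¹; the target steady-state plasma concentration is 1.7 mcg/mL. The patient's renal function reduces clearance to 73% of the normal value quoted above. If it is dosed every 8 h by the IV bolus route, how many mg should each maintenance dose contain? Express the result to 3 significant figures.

69.5 mg

Patient clearance = 0.73 × 7.000 = 5.110 L/h
D = CL × Css × τ = 5.110 × 1.7 × 8 = 69.50 mg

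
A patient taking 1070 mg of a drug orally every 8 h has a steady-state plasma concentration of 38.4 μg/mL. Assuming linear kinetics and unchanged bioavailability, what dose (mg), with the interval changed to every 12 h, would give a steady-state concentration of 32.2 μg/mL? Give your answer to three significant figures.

With linear kinetics, Css is proportional to dose rate (D/τ) at fixed clearance.
D₂ = D₁ × (Css,target / Css,current) × (τ₂/τ₁) = 1070 × (32.2/38.4) × (12/8) = 1346 mg

1350 mg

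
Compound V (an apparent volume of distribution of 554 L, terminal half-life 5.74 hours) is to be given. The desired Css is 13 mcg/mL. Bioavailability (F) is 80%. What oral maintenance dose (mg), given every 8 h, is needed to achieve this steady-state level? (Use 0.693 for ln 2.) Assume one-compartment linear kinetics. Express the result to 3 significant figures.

CL = ln 2 · Vd / t½ = 0.693 × 554.0 / 5.74 = 66.89 L/h
D = CL × Css × τ / F = 66.89 × 13 × 8 / 0.8 = 8696 mg

8700 mg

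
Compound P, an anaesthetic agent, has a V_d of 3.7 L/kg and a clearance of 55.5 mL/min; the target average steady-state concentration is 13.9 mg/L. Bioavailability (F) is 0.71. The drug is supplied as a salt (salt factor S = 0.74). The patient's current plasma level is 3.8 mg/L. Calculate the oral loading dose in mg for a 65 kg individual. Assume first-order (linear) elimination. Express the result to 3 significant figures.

4620 mg

Vd(total) = 65 kg × 3.7 L/kg = 240.5 L
The loading dose fills Vd to the target concentration.
Concentration deficit ΔC = 13.9 − 3.8 = 10.10 mg/L
LD = Vd × ΔC / F / S = 240.5 × 10.10 / 0.71 / 0.74 = 4623 mg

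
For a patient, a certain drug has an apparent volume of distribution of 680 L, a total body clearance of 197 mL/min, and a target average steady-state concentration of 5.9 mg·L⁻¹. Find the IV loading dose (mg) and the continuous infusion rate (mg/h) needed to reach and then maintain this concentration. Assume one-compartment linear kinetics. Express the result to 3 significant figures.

(a) 4010 mg; (b) 69.7 mg/h

LD = Vd · C_target = 680.0 × 5.9 = 4012 mg
CL = 197 mL/min = 197 × 0.06 = 11.82 L/h
Infusion rate = 11.82 L/h × 5.9 mg/L = 69.74 mg/h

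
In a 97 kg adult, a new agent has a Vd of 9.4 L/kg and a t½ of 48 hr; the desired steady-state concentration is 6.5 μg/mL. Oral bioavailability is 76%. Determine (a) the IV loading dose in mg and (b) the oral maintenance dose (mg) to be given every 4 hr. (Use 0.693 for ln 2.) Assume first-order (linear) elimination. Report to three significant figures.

(a) 5930 mg; (b) 450 mg

Total Vd = 9.4 × 97 = 911.8 L
LD = Vd × C = 911.8 × 6.5 = 5927 mg
CL = 0.693 × Vd / t½ = 0.693 × 911.8 / 48 = 13.16 L/h
D = CL × Css × τ / F = 13.16 × 6.5 × 4 / 0.76 = 450.2 mg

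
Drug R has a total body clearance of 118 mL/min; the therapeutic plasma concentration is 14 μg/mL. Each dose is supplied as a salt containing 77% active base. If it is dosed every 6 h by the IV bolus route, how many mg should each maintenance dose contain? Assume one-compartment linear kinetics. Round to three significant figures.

CL = 118 mL/min × 60/1000 = 7.080 L/h
At steady state, dose per interval replaces the amount cleared in that interval: S·D/τ = CL·Css.
D = CL × Css × τ / S = 7.080 × 14 × 6 / 0.77 = 772.4 mg

772 mg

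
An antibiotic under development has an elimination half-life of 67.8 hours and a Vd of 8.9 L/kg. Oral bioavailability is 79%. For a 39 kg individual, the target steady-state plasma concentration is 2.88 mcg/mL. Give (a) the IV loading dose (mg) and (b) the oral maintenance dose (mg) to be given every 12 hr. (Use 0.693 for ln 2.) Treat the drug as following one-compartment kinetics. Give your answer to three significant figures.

(a) 1000 mg; (b) 155 mg

Vd(total) = 39 kg × 8.9 L/kg = 347.1 L
LD = Vd × C = 347.1 × 2.88 = 999.6 mg
CL = 0.693 × Vd / t½ = 0.693 × 347.1 / 67.8 = 3.548 L/h
D = CL × Css × τ / F = 3.548 × 2.88 × 12 / 0.79 = 155.2 mg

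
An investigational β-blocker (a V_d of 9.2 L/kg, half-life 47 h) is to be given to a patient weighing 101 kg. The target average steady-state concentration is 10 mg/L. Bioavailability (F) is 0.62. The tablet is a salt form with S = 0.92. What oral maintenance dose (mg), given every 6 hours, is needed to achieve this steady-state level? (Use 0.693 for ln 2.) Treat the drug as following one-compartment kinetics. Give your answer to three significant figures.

Vd = 9.2 L/kg × 101 kg = 929.2 L
CL = 0.693 × Vd / t½ = 0.693 × 929.2 / 47 = 13.70 L/h
D = CL × Css × τ / F / S = 13.70 × 10 × 6 / 0.62 / 0.92 = 1441 mg

1440 mg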